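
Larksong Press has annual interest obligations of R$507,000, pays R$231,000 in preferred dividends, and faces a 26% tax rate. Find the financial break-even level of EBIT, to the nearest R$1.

Preferred dividends are paid after tax, so their pre-tax equivalent is R$231,000 ÷ (1 − 0.26) = R$312,162.16.
Financial break-even EBIT = interest + D_p ÷ (1 − t) = R$507,000 + R$312,162.16 = R$819,162.16.

R$819,162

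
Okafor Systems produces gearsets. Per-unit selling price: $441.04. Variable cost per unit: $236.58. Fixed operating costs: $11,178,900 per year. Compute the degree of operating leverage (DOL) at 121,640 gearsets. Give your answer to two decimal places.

1.82

At 121,640 units, contribution = 121,640 × $204.46 = $24,870,514.40.
Subtracting fixed costs: EBIT = $24,870,514.40 − $11,178,900 = $13,691,614.40.
DOL = contribution ÷ EBIT = $24,870,514.40 ÷ $13,691,614.40 = 1.8165.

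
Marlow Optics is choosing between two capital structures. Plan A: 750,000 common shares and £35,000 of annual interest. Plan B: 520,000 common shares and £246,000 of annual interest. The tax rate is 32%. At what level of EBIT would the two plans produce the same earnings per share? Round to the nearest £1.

Set EPS_A = EPS_B: (EBIT − £35,000)(1 − 0.32) ÷ 750,000 = (EBIT − £246,000)(1 − 0.32) ÷ 520,000.
Cancelling (1 − t) and cross-multiplying: 520,000·(EBIT − 35,000) = 750,000·(EBIT − 246,000).
EBIT × (750,000 − 520,000) = 246,000 × 750,000 − 35,000 × 520,000 = 166,300,000,000, so EBIT = 166,300,000,000 ÷ 230,000 = 723,043.48.

£723,043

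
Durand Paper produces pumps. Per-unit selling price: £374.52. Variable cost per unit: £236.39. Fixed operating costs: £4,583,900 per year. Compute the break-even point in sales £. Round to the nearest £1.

Contribution margin per unit = £374.52 − £236.39 = £138.13, a CM ratio of £138.13 ÷ £374.52 = 0.3688.
Break-even sales = FC ÷ CM ratio = £4,583,900 × £374.52 / £138.13 = £12,428,598.

£12,428,598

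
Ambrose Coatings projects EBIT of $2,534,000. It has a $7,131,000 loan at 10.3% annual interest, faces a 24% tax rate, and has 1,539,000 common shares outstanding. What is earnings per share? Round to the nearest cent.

$0.89

Interest = $734,493.00, so EBT = $2,534,000 − $734,493.00 = $1,799,507.00.
Net income = $1,799,507.00 × (1 − 0.24) = $1,367,625.32.
EPS = $1,367,625.32 ÷ 1,539,000 = $0.89.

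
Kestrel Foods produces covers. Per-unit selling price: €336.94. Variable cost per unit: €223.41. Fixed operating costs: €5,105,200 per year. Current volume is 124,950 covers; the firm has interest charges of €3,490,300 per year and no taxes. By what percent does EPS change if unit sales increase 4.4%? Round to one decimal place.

Contribution at this volume is 124,950 × €113.53 = €14,185,573.50.
EBIT = €14,185,573.50 − €5,105,200 = €9,080,373.50.
Interest = €3,490,300.00, so EBIT − I = €5,590,073.50.
DCL = total CM / (EBIT − I) = €14,185,573.50 / €5,590,073.50 = 2.5376.
EPS therefore changes by 2.5376 × (+4.4%) = +11.2%.

+11.2%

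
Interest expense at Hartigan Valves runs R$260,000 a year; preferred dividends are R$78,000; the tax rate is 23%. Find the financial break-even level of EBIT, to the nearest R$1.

R$361,299

Preferred dividends are paid after tax, so their pre-tax equivalent is R$78,000 ÷ (1 − 0.23) = R$101,298.70.
Financial break-even EBIT = interest + D_p ÷ (1 − t) = R$260,000 + R$101,298.70 = R$361,298.70.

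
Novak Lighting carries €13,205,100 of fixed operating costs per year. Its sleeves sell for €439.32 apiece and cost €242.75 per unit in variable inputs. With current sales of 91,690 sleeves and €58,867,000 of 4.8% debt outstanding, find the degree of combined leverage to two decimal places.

9.04

Total contribution margin = 91,690 × €196.57 = €18,023,503.30.
EBIT = €18,023,503.30 − €13,205,100 = €4,818,403.30. Interest = €2,825,616.00.
DOL = €18,023,503.30 ÷ €4,818,403.30 = 3.7406; DFL = €4,818,403.30 ÷ €1,992,787.30 = 2.4179.
Combined leverage = 3.7406 × 2.4179 = 9.0444.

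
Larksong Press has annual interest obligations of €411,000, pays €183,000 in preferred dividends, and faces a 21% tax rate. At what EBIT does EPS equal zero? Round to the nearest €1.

Grossing the preferred dividend up to pre-tax terms: €183,000 / (1 − 0.21) = €231,645.57.
EPS = 0 when EBIT covers interest plus the pre-tax preferred burden: €411,000 + €231,645.57 = €642,645.57.

€642,646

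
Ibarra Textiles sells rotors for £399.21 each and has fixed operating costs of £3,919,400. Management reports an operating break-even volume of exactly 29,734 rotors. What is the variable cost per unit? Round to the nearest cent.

Contribution per unit must be FC / Q = £3,919,400 / 29,734 = £131.8154.
Hence VC = price − CM = £399.21 − £131.8154 = £267.39.

£267.39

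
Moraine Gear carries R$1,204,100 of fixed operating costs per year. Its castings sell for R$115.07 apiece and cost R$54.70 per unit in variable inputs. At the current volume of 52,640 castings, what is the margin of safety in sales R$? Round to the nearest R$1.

R$3,762,175

Each unit contributes R$115.07 − R$54.70 = R$60.37. Break-even units = R$1,204,100 ÷ R$60.37 = 19,945.34; break-even revenue = 19,945.34 × R$115.07 = R$2,295,109.94.
Actual sales revenue = 52,640 × R$115.07 = R$6,057,284.80.
Margin of safety = R$6,057,284.80 − R$2,295,109.94 = R$3,762,175.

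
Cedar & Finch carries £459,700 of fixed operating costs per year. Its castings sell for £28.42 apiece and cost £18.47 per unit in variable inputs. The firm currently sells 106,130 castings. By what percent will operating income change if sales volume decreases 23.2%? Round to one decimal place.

Contribution at this volume is 106,130 × £9.95 = £1,055,993.50.
EBIT = £1,055,993.50 − £459,700 = £596,293.50.
So DOL = total CM / EBIT = £1,055,993.50 / £596,293.50 = 1.7709.
So EBIT moves 1.7709 × (-23.2%) = -41.1%.

-41.1%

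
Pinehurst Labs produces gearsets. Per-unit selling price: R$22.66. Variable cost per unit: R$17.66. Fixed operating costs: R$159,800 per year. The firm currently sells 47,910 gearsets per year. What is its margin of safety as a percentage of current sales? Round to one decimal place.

Each unit contributes R$22.66 − R$17.66 = R$5.00. Break-even units = R$159,800 ÷ R$5.00 = 31,960.00; break-even revenue = 31,960.00 × R$22.66 = R$724,213.60.
Actual sales revenue = 47,910 × R$22.66 = R$1,085,640.60.
Margin of safety = (R$1,085,640.60 − R$724,213.60) ÷ R$1,085,640.60 = 33.3%.

33.3%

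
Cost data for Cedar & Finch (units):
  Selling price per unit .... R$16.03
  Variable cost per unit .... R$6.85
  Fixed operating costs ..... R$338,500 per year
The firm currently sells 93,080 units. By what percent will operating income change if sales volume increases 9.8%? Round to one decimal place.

At 93,080 units, contribution = 93,080 × R$9.18 = R$854,474.40.
Operating income = contribution − fixed costs = R$854,474.40 − R$338,500 = R$515,974.40.
Degree of operating leverage = R$854,474.40 / R$515,974.40 = 1.6560.
So EBIT moves 1.6560 × (+9.8%) = +16.2%.

+16.2%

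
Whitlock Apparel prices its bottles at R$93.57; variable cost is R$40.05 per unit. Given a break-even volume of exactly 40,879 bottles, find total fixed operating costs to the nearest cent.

R$2,187,844.08

Each unit contributes R$93.57 − R$40.05 = R$53.52.
Fixed costs = break-even units × CM = 40,879 × R$53.52 = R$2,187,844.08.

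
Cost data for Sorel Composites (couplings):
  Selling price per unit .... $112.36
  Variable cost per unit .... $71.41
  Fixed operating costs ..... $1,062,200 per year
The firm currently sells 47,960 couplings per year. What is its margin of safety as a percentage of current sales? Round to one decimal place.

45.9%

Contribution margin per unit = $112.36 − $71.41 = $40.95. Break-even units = $1,062,200 ÷ $40.95 = 25,938.95; break-even revenue = 25,938.95 × $112.36 = $2,914,500.42.
Current sales = 47,960 × $112.36 = $5,388,785.60.
Margin of safety = ($5,388,785.60 − $2,914,500.42) ÷ $5,388,785.60 = 45.9%.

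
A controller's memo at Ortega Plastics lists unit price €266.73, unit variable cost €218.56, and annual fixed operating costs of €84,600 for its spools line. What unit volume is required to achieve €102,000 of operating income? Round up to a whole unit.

3,874 spools

Contribution margin per unit = €266.73 − €218.56 = €48.17.
Required volume = (fixed costs + target profit) ÷ CM = (€84,600 + €102,000) ÷ €48.17 = 3,873.78, so 3,874 spools.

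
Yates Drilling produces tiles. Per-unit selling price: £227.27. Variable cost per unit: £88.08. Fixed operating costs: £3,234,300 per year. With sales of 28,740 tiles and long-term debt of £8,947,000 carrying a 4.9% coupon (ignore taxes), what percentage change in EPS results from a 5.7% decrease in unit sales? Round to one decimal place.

At 28,740 units, contribution = 28,740 × £139.19 = £4,000,320.60.
EBIT = £4,000,320.60 − £3,234,300 = £766,020.60.
After interest of £438,403.00, pre-tax earnings = £327,617.60.
Degree of combined leverage = contribution ÷ (EBIT − I) = £4,000,320.60 ÷ £327,617.60 = 12.2103.
EPS therefore changes by 12.2103 × (-5.7%) = -69.6%.

-69.6%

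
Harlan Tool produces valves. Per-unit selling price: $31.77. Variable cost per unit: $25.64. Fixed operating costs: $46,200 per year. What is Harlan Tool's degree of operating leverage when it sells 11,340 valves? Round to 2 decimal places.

2.98

At 11,340 units, contribution = 11,340 × $6.13 = $69,514.20.
Operating income = contribution − fixed costs = $69,514.20 − $46,200 = $23,314.20.
So DOL = total CM / EBIT = $69,514.20 / $23,314.20 = 2.9816.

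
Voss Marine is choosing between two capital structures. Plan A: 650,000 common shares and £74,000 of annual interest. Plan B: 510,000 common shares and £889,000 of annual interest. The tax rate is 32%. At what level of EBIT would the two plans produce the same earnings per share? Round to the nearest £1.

£3,857,929

At indifference, (EBIT − 74,000)(1 − t)/650,000 = (EBIT − 889,000)(1 − t)/510,000.
Cancelling (1 − t) and cross-multiplying: 510,000·(EBIT − 74,000) = 650,000·(EBIT − 889,000).
EBIT × (650,000 − 510,000) = 889,000 × 650,000 − 74,000 × 510,000 = 540,110,000,000, so EBIT = 540,110,000,000 ÷ 140,000 = 3,857,928.57.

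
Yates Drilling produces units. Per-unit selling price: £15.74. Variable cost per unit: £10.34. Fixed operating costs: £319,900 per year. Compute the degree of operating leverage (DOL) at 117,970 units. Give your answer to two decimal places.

2.01

At 117,970 units, contribution = 117,970 × £5.40 = £637,038.00.
Subtracting fixed costs: EBIT = £637,038.00 − £319,900 = £317,138.00.
Degree of operating leverage = £637,038.00 / £317,138.00 = 2.0087.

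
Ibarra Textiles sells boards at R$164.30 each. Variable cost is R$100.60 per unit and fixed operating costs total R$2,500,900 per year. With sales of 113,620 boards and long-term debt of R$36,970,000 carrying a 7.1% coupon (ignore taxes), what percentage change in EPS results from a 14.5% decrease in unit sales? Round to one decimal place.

Total contribution margin = 113,620 × R$63.70 = R$7,237,594.00.
Subtracting fixed costs: EBIT = R$7,237,594.00 − R$2,500,900 = R$4,736,694.00.
After interest of R$2,624,870.00, pre-tax earnings = R$2,111,824.00.
Degree of combined leverage = contribution ÷ (EBIT − I) = R$7,237,594.00 ÷ R$2,111,824.00 = 3.4272.
%ΔEPS = DCL × %ΔSales = 3.4272 × -14.5% = -49.7%.

-49.7%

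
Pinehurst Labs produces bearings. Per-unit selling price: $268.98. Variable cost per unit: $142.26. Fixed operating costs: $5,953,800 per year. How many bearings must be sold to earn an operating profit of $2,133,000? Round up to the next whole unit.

63,817 bearings

Each unit contributes $268.98 − $142.26 = $126.72.
Units = (FC + target) / CM = ($5,953,800 + $2,133,000) / $126.72 = 63,816.29, so 63,817 bearings.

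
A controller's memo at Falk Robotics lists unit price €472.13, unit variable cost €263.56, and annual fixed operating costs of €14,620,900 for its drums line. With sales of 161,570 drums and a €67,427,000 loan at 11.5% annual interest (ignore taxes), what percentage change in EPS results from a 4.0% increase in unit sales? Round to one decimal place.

Contribution at this volume is 161,570 × €208.57 = €33,698,654.90.
Operating income = contribution − fixed costs = €33,698,654.90 − €14,620,900 = €19,077,754.90.
After interest of €7,754,105.00, pre-tax earnings = €11,323,649.90.
DCL = total CM / (EBIT − I) = €33,698,654.90 / €11,323,649.90 = 2.9760.
%ΔEPS = DCL × %ΔSales = 2.9760 × +4.0% = +11.9%.

+11.9%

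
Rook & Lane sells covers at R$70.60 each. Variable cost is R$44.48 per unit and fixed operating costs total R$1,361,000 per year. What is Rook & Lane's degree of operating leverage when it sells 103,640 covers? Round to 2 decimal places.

2.01

At 103,640 units, contribution = 103,640 × R$26.12 = R$2,707,076.80.
Subtracting fixed costs: EBIT = R$2,707,076.80 − R$1,361,000 = R$1,346,076.80.
Degree of operating leverage = R$2,707,076.80 / R$1,346,076.80 = 2.0111.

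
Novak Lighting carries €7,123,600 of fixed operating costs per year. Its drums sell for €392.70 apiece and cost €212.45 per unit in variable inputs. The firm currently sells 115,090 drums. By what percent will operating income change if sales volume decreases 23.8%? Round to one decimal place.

-36.2%

Total contribution margin = 115,090 × €180.25 = €20,744,972.50.
Operating income = contribution − fixed costs = €20,744,972.50 − €7,123,600 = €13,621,372.50.
DOL = contribution ÷ EBIT = €20,744,972.50 ÷ €13,621,372.50 = 1.5230.
Operating income changes by 1.5230 × -23.8% = -36.2%.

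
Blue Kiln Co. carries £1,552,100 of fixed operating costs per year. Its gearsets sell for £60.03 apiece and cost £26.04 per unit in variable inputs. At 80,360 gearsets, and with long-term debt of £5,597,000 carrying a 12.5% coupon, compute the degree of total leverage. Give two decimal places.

At 80,360 units, contribution = 80,360 × £33.99 = £2,731,436.40.
EBIT = £2,731,436.40 − £1,552,100 = £1,179,336.40. Interest = £699,625.00.
DOL = £2,731,436.40 ÷ £1,179,336.40 = 2.3161; DFL = £1,179,336.40 ÷ £479,711.40 = 2.4584.
Combined leverage = 2.3161 × 2.4584 = 5.6939.

5.69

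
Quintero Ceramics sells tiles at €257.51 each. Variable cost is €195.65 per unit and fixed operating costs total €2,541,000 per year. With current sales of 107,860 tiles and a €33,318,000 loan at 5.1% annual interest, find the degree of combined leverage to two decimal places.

2.74

Total contribution margin = 107,860 × €61.86 = €6,672,219.60.
Operating income = contribution − fixed costs = €6,672,219.60 − €2,541,000 = €4,131,219.60. Interest = €1,699,218.00, so EBIT − I = €2,432,001.60.
Degree of total leverage = total CM / (EBIT − interest) = €6,672,219.60 / €2,432,001.60 = 2.7435.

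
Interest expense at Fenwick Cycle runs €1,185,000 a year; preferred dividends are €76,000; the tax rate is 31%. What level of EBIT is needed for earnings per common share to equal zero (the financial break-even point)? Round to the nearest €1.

€1,295,145

Grossing the preferred dividend up to pre-tax terms: €76,000 / (1 − 0.31) = €110,144.93.
Financial break-even EBIT = interest + D_p ÷ (1 − t) = €1,185,000 + €110,144.93 = €1,295,144.93.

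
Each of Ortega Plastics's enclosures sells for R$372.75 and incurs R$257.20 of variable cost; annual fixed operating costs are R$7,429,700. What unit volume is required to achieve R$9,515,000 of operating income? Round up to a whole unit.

146,644 enclosures

Each unit contributes R$372.75 − R$257.20 = R$115.55.
Need Q such that Q × R$115.55 − R$7,429,700 = R$9,515,000, i.e. Q = R$16,944,700 / R$115.55 = 146,643.88 → 146,644.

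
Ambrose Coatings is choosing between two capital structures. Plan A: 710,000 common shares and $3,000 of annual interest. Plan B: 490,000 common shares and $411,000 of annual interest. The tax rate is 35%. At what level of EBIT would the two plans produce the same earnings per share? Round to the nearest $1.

$1,319,727

Set EPS_A = EPS_B: (EBIT − $3,000)(1 − 0.35) ÷ 710,000 = (EBIT − $411,000)(1 − 0.35) ÷ 490,000.
Cancelling (1 − t) and cross-multiplying: 490,000·(EBIT − 3,000) = 710,000·(EBIT − 411,000).
EBIT × (710,000 − 490,000) = 411,000 × 710,000 − 3,000 × 490,000 = 290,340,000,000, so EBIT = 290,340,000,000 ÷ 220,000 = 1,319,727.27.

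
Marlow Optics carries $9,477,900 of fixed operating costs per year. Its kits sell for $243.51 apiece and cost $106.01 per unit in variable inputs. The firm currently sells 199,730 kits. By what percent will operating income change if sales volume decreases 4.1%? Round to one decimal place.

Contribution at this volume is 199,730 × $137.50 = $27,462,875.00.
EBIT = $27,462,875.00 − $9,477,900 = $17,984,975.00.
So DOL = total CM / EBIT = $27,462,875.00 / $17,984,975.00 = 1.5270.
Operating income changes by 1.5270 × -4.1% = -6.3%.

-6.3%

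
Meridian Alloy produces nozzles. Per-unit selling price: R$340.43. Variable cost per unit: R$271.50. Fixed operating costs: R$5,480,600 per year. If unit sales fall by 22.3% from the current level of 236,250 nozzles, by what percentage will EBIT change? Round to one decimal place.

Total contribution margin = 236,250 × R$68.93 = R$16,284,712.50.
Subtracting fixed costs: EBIT = R$16,284,712.50 − R$5,480,600 = R$10,804,112.50.
Degree of operating leverage = R$16,284,712.50 / R$10,804,112.50 = 1.5073.
%ΔEBIT = DOL × %ΔSales = 1.5073 × -22.3% = -33.6%.

-33.6%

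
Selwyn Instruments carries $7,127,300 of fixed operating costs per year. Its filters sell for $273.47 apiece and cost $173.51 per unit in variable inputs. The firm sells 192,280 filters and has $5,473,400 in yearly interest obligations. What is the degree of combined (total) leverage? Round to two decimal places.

2.90

Total contribution margin = 192,280 × $99.96 = $19,220,308.80.
Subtracting fixed costs: EBIT = $19,220,308.80 − $7,127,300 = $12,093,008.80. Interest = $5,473,400.00, so EBIT − I = $6,619,608.80.
Degree of total leverage = total CM / (EBIT − interest) = $19,220,308.80 / $6,619,608.80 = 2.9035.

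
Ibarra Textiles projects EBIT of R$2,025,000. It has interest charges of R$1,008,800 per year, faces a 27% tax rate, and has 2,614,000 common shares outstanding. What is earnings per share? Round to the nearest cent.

R$0.28

Pre-tax income = R$2,025,000 − R$1,008,800.00 = R$1,016,200.00.
After tax at 27%: net income = R$1,016,200.00 × 0.73 = R$741,826.00.
Per share: R$741,826.00 / 2,614,000 shares = R$0.28.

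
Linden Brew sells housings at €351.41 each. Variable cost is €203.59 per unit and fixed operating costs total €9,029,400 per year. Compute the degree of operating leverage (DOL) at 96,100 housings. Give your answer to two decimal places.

2.74

Total contribution margin = 96,100 × €147.82 = €14,205,502.00.
EBIT = €14,205,502.00 − €9,029,400 = €5,176,102.00.
Degree of operating leverage = €14,205,502.00 / €5,176,102.00 = 2.7444.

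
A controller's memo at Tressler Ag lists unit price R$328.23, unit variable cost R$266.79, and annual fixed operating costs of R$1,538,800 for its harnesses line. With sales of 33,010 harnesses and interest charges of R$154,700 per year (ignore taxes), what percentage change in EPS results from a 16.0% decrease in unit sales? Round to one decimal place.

-97.0%

At 33,010 units, contribution = 33,010 × R$61.44 = R$2,028,134.40.
EBIT = R$2,028,134.40 − R$1,538,800 = R$489,334.40.
Interest = R$154,700.00, so EBIT − I = R$334,634.40.
Degree of combined leverage = contribution ÷ (EBIT − I) = R$2,028,134.40 ÷ R$334,634.40 = 6.0607.
%ΔEPS = DCL × %ΔSales = 6.0607 × -16.0% = -97.0%.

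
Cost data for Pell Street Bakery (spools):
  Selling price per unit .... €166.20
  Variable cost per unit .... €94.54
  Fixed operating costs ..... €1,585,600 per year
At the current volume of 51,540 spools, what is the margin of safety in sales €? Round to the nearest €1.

€4,888,489

Contribution margin per unit = €166.20 − €94.54 = €71.66. Break-even units = €1,585,600 ÷ €71.66 = 22,126.71; break-even revenue = 22,126.71 × €166.20 = €3,677,459.11.
Current sales = 51,540 × €166.20 = €8,565,948.00.
Margin of safety = €8,565,948.00 − €3,677,459.11 = €4,888,489.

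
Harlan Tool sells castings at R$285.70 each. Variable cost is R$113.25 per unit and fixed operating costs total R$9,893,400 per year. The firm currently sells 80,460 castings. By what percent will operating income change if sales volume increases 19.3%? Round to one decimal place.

+67.3%

Contribution at this volume is 80,460 × R$172.45 = R$13,875,327.00.
EBIT = R$13,875,327.00 − R$9,893,400 = R$3,981,927.00.
DOL = contribution ÷ EBIT = R$13,875,327.00 ÷ R$3,981,927.00 = 3.4846.
Operating income changes by 3.4846 × +19.3% = +67.3%.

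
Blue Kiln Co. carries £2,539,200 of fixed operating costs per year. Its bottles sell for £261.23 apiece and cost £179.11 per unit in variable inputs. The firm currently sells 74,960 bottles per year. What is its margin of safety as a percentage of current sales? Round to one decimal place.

58.8%

Contribution margin per unit = £261.23 − £179.11 = £82.12. Break-even units = £2,539,200 ÷ £82.12 = 30,920.60; break-even revenue = 30,920.60 × £261.23 = £8,077,389.38.
Current sales = 74,960 × £261.23 = £19,581,800.80.
Margin of safety = (£19,581,800.80 − £8,077,389.38) ÷ £19,581,800.80 = 58.8%.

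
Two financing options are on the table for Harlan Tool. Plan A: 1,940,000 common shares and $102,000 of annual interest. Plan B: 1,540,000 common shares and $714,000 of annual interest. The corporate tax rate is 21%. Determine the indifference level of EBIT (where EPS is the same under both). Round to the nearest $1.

At indifference, (EBIT − 102,000)(1 − t)/1,940,000 = (EBIT − 714,000)(1 − t)/1,540,000.
Cancelling (1 − t) and cross-multiplying: 1,540,000·(EBIT − 102,000) = 1,940,000·(EBIT − 714,000).
EBIT × (1,940,000 − 1,540,000) = 714,000 × 1,940,000 − 102,000 × 1,540,000 = 1,228,080,000,000, so EBIT = 1,228,080,000,000 ÷ 400,000 = 3,070,200.00.

$3,070,200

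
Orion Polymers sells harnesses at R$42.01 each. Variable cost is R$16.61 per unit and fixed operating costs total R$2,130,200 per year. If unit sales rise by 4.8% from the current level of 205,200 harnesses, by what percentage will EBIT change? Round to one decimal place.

Contribution at this volume is 205,200 × R$25.40 = R$5,212,080.00.
Subtracting fixed costs: EBIT = R$5,212,080.00 − R$2,130,200 = R$3,081,880.00.
So DOL = total CM / EBIT = R$5,212,080.00 / R$3,081,880.00 = 1.6912.
Operating income changes by 1.6912 × +4.8% = +8.1%.

+8.1%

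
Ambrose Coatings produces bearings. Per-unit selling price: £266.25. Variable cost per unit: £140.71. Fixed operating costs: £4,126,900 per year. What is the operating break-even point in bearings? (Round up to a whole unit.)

32,874 bearings

Contribution margin per unit = £266.25 − £140.71 = £125.54.
Break-even Q = £4,126,900 / £125.54 = 32,873.19 → 32,874 bearings.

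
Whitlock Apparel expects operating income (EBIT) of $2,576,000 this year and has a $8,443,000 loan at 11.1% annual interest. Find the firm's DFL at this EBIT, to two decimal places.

1.57

Annual interest charges come to $937,173.00.
Degree of financial leverage = EBIT / (EBIT − interest) = $2,576,000 / $1,638,827.00 = 1.5719.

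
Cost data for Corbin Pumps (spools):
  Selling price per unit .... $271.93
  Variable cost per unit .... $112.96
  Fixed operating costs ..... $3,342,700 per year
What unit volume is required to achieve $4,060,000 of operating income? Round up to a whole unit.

46,567 spools

Contribution margin per unit = $271.93 − $112.96 = $158.97.
Units = (FC + target) / CM = ($3,342,700 + $4,060,000) / $158.97 = 46,566.65, so 46,567 spools.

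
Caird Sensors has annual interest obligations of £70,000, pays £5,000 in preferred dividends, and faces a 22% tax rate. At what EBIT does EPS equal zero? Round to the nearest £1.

£76,410

Grossing the preferred dividend up to pre-tax terms: £5,000 / (1 − 0.22) = £6,410.26.
Financial break-even EBIT = interest + D_p ÷ (1 − t) = £70,000 + £6,410.26 = £76,410.26.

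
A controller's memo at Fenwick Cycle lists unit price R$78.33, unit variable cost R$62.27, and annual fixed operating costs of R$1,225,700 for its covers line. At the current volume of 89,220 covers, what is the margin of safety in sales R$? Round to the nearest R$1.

Unit CM = price − variable cost = R$78.33 − R$62.27 = R$16.06. Break-even units = R$1,225,700 ÷ R$16.06 = 76,320.05; break-even revenue = 76,320.05 × R$78.33 = R$5,978,149.50.
Current sales = 89,220 × R$78.33 = R$6,988,602.60.
Margin of safety = R$6,988,602.60 − R$5,978,149.50 = R$1,010,453.

R$1,010,453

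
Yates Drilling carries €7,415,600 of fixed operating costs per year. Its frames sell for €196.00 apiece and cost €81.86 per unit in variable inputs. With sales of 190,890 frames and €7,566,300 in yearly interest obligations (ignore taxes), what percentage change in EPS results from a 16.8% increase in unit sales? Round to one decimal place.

At 190,890 units, contribution = 190,890 × €114.14 = €21,788,184.60.
Subtracting fixed costs: EBIT = €21,788,184.60 − €7,415,600 = €14,372,584.60.
Interest = €7,566,300.00, so EBIT − I = €6,806,284.60.
DCL = total CM / (EBIT − I) = €21,788,184.60 / €6,806,284.60 = 3.2012.
EPS therefore changes by 3.2012 × (+16.8%) = +53.8%.

+53.8%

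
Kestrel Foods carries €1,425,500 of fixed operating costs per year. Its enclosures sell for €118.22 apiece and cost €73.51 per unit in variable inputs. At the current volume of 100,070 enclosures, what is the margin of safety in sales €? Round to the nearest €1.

Contribution margin per unit = €118.22 − €73.51 = €44.71. Break-even units = €1,425,500 ÷ €44.71 = 31,883.25; break-even revenue = 31,883.25 × €118.22 = €3,769,237.53.
Current sales = 100,070 × €118.22 = €11,830,275.40.
Margin of safety = €11,830,275.40 − €3,769,237.53 = €8,061,038.

€8,061,038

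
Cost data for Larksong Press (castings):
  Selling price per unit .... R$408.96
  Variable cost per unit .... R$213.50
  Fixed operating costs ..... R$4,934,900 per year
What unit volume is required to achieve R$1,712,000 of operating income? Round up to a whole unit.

Contribution margin per unit = R$408.96 − R$213.50 = R$195.46.
Required volume = (fixed costs + target profit) ÷ CM = (R$4,934,900 + R$1,712,000) ÷ R$195.46 = 34,006.45, so 34,007 castings.

34,007 castings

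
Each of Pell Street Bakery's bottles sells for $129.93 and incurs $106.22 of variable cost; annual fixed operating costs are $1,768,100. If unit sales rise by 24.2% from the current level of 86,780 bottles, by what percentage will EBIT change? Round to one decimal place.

Total contribution margin = 86,780 × $23.71 = $2,057,553.80.
Operating income = contribution − fixed costs = $2,057,553.80 − $1,768,100 = $289,453.80.
So DOL = total CM / EBIT = $2,057,553.80 / $289,453.80 = 7.1084.
Operating income changes by 7.1084 × +24.2% = +172.0%.

+172.0%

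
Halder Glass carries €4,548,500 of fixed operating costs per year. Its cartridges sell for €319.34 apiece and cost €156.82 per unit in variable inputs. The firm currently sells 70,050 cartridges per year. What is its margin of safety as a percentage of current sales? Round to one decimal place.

Each unit contributes €319.34 − €156.82 = €162.52. Break-even units = €4,548,500 ÷ €162.52 = 27,987.32; break-even revenue = 27,987.32 × €319.34 = €8,937,472.25.
Actual sales revenue = 70,050 × €319.34 = €22,369,767.00.
Margin of safety = (€22,369,767.00 − €8,937,472.25) ÷ €22,369,767.00 = 60.0%.

60.0%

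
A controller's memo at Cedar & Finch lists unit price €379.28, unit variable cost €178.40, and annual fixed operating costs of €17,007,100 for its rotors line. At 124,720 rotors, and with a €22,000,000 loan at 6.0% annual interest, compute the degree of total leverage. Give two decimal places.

3.72

At 124,720 units, contribution = 124,720 × €200.88 = €25,053,753.60.
Operating income = contribution − fixed costs = €25,053,753.60 − €17,007,100 = €8,046,653.60. Interest = €1,320,000.00, so EBIT − I = €6,726,653.60.
Degree of total leverage = total CM / (EBIT − interest) = €25,053,753.60 / €6,726,653.60 = 3.7245.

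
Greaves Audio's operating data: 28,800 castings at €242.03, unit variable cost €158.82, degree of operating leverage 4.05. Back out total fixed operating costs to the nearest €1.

Total contribution margin = 28,800 × €83.21 = €2,396,448.00.
Since DOL = CM ÷ EBIT, EBIT = €2,396,448.00 ÷ 4.05 = €591,715.56.
And FC = contribution − EBIT = €2,396,448.00 − €591,715.56 = €1,804,732.

€1,804,732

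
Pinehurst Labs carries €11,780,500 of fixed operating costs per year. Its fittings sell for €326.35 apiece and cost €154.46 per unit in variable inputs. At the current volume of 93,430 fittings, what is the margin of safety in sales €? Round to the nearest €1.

Unit CM = price − variable cost = €326.35 − €154.46 = €171.89. Break-even units = €11,780,500 ÷ €171.89 = 68,535.11; break-even revenue = 68,535.11 × €326.35 = €22,366,433.04.
Actual sales revenue = 93,430 × €326.35 = €30,490,880.50.
Margin of safety = €30,490,880.50 − €22,366,433.04 = €8,124,447.

€8,124,447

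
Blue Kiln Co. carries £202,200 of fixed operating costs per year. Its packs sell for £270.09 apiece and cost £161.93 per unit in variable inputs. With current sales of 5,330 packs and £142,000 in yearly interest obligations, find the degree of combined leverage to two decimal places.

2.48

Total contribution margin = 5,330 × £108.16 = £576,492.80.
Subtracting fixed costs: EBIT = £576,492.80 − £202,200 = £374,292.80. Interest = £142,000.00.
DOL = £576,492.80 ÷ £374,292.80 = 1.5402; DFL = £374,292.80 ÷ £232,292.80 = 1.6113.
Combined leverage = 1.5402 × 1.6113 = 2.4817.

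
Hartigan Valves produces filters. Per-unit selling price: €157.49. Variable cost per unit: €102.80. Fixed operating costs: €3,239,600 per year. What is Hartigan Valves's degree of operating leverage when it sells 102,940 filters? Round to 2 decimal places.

2.36

Total contribution margin = 102,940 × €54.69 = €5,629,788.60.
Subtracting fixed costs: EBIT = €5,629,788.60 − €3,239,600 = €2,390,188.60.
DOL = contribution ÷ EBIT = €5,629,788.60 ÷ €2,390,188.60 = 2.3554.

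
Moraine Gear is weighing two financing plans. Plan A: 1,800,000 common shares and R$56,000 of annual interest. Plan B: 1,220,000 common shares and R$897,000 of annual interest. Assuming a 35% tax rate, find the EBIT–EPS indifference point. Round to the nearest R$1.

R$2,666,000

At indifference, (EBIT − 56,000)(1 − t)/1,800,000 = (EBIT − 897,000)(1 − t)/1,220,000.
Cancelling (1 − t) and cross-multiplying: 1,220,000·(EBIT − 56,000) = 1,800,000·(EBIT − 897,000).
Solving, EBIT = (897,000·1,800,000 − 56,000·1,220,000) / (1,800,000 − 1,220,000) = 1,546,280,000,000 / 580,000 = 2,666,000.00.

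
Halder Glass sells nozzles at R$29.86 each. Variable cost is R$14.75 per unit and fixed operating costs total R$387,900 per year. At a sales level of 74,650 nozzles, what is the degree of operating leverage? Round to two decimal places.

1.52

Total contribution margin = 74,650 × R$15.11 = R$1,127,961.50.
Subtracting fixed costs: EBIT = R$1,127,961.50 − R$387,900 = R$740,061.50.
DOL = contribution ÷ EBIT = R$1,127,961.50 ÷ R$740,061.50 = 1.5241.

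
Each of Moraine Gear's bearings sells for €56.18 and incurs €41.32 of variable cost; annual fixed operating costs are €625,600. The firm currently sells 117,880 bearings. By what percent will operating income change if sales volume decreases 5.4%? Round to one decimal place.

-8.4%

Contribution at this volume is 117,880 × €14.86 = €1,751,696.80.
Subtracting fixed costs: EBIT = €1,751,696.80 − €625,600 = €1,126,096.80.
So DOL = total CM / EBIT = €1,751,696.80 / €1,126,096.80 = 1.5555.
%ΔEBIT = DOL × %ΔSales = 1.5555 × -5.4% = -8.4%.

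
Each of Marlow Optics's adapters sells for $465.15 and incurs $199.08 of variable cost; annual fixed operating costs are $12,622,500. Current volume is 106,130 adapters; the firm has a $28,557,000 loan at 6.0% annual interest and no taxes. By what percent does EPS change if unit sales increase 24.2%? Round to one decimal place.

Contribution at this volume is 106,130 × $266.07 = $28,238,009.10.
Subtracting fixed costs: EBIT = $28,238,009.10 − $12,622,500 = $15,615,509.10.
After interest of $1,713,420.00, pre-tax earnings = $13,902,089.10.
Degree of combined leverage = contribution ÷ (EBIT − I) = $28,238,009.10 ÷ $13,902,089.10 = 2.0312.
%ΔEPS = DCL × %ΔSales = 2.0312 × +24.2% = +49.2%.

+49.2%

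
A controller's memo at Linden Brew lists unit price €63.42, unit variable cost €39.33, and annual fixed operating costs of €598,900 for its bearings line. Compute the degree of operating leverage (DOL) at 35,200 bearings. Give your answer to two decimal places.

3.40

Total contribution margin = 35,200 × €24.09 = €847,968.00.
Operating income = contribution − fixed costs = €847,968.00 − €598,900 = €249,068.00.
DOL = contribution ÷ EBIT = €847,968.00 ÷ €249,068.00 = 3.4046.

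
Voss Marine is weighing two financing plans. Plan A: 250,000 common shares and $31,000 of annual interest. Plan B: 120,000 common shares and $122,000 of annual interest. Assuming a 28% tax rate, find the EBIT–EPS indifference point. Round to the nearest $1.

$206,000

Set EPS_A = EPS_B: (EBIT − $31,000)(1 − 0.28) ÷ 250,000 = (EBIT − $122,000)(1 − 0.28) ÷ 120,000.
Cancelling (1 − t) and cross-multiplying: 120,000·(EBIT − 31,000) = 250,000·(EBIT − 122,000).
Solving, EBIT = (122,000·250,000 − 31,000·120,000) / (250,000 − 120,000) = 26,780,000,000 / 130,000 = 206,000.00.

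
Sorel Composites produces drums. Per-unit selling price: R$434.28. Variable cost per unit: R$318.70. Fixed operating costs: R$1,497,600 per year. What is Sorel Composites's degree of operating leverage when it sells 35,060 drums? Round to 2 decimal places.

At 35,060 units, contribution = 35,060 × R$115.58 = R$4,052,234.80.
Operating income = contribution − fixed costs = R$4,052,234.80 − R$1,497,600 = R$2,554,634.80.
DOL = contribution ÷ EBIT = R$4,052,234.80 ÷ R$2,554,634.80 = 1.5862.

1.59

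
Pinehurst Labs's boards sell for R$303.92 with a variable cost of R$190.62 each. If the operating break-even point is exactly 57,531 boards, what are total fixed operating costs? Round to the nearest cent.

R$6,518,262.30

Unit CM = price − variable cost = R$303.92 − R$190.62 = R$113.30.
Fixed costs = break-even units × CM = 57,531 × R$113.30 = R$6,518,262.30.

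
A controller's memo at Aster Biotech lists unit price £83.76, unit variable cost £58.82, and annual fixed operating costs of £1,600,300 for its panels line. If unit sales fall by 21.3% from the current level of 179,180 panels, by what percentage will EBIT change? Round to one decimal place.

At 179,180 units, contribution = 179,180 × £24.94 = £4,468,749.20.
Subtracting fixed costs: EBIT = £4,468,749.20 − £1,600,300 = £2,868,449.20.
So DOL = total CM / EBIT = £4,468,749.20 / £2,868,449.20 = 1.5579.
%ΔEBIT = DOL × %ΔSales = 1.5579 × -21.3% = -33.2%.

-33.2%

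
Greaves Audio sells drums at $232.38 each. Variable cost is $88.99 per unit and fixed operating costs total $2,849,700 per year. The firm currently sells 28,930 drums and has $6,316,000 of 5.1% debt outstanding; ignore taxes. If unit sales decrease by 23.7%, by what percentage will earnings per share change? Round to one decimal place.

Contribution at this volume is 28,930 × $143.39 = $4,148,272.70.
Operating income = contribution − fixed costs = $4,148,272.70 − $2,849,700 = $1,298,572.70.
Interest = $322,116.00, so EBIT − I = $976,456.70.
DCL = total CM / (EBIT − I) = $4,148,272.70 / $976,456.70 = 4.2483.
EPS therefore changes by 4.2483 × (-23.7%) = -100.7%.

-100.7%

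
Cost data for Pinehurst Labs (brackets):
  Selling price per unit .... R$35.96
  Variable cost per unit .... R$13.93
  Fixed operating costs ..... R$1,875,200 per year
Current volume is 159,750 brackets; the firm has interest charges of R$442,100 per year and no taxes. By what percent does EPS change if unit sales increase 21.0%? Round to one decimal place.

Total contribution margin = 159,750 × R$22.03 = R$3,519,292.50.
Operating income = contribution − fixed costs = R$3,519,292.50 − R$1,875,200 = R$1,644,092.50.
After interest of R$442,100.00, pre-tax earnings = R$1,201,992.50.
Degree of combined leverage = contribution ÷ (EBIT − I) = R$3,519,292.50 ÷ R$1,201,992.50 = 2.9279.
EPS therefore changes by 2.9279 × (+21.0%) = +61.5%.

+61.5%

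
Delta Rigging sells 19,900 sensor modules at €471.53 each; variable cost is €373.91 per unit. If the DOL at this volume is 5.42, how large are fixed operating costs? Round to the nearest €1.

€1,584,218

Contribution at this volume is 19,900 × €97.62 = €1,942,638.00.
DOL = contribution / EBIT, so EBIT = €1,942,638.00 / 5.42 = €358,420.30.
And FC = contribution − EBIT = €1,942,638.00 − €358,420.30 = €1,584,218.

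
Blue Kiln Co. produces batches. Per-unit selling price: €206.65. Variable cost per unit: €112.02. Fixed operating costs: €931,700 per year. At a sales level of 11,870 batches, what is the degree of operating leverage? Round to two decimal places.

5.86

Total contribution margin = 11,870 × €94.63 = €1,123,258.10.
EBIT = €1,123,258.10 − €931,700 = €191,558.10.
DOL = contribution ÷ EBIT = €1,123,258.10 ÷ €191,558.10 = 5.8638.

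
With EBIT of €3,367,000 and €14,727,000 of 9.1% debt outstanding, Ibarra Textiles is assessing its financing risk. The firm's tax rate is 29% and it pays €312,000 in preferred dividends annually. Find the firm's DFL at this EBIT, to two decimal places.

2.12

Interest = €1,340,157.00.
Pre-tax preferred-dividend burden = €312,000 ÷ (1 − 0.29) = €439,436.62.
DFL = EBIT ÷ [EBIT − I − D_p/(1−t)] = €3,367,000 ÷ [€3,367,000 − €1,340,157.00 − €439,436.62] = €3,367,000 ÷ €1,587,406.38 = 2.1211.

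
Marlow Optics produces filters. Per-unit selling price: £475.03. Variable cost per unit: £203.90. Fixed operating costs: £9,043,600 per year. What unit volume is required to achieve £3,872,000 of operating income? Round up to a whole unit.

47,637 filters

Each unit contributes £475.03 − £203.90 = £271.13.
Required volume = (fixed costs + target profit) ÷ CM = (£9,043,600 + £3,872,000) ÷ £271.13 = 47,636.19, so 47,637 filters.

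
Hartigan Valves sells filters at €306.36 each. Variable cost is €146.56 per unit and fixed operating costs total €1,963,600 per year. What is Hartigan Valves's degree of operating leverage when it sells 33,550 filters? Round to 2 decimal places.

1.58

Total contribution margin = 33,550 × €159.80 = €5,361,290.00.
Subtracting fixed costs: EBIT = €5,361,290.00 − €1,963,600 = €3,397,690.00.
Degree of operating leverage = €5,361,290.00 / €3,397,690.00 = 1.5779.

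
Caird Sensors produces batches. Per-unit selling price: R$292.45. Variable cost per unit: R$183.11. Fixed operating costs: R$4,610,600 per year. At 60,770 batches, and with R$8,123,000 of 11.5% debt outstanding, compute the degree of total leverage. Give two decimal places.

Total contribution margin = 60,770 × R$109.34 = R$6,644,591.80.
EBIT = R$6,644,591.80 − R$4,610,600 = R$2,033,991.80. Interest = R$934,145.00, so EBIT − I = R$1,099,846.80.
DCL = contribution ÷ (EBIT − I) = R$6,644,591.80 ÷ R$1,099,846.80 = 6.0414.

6.04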